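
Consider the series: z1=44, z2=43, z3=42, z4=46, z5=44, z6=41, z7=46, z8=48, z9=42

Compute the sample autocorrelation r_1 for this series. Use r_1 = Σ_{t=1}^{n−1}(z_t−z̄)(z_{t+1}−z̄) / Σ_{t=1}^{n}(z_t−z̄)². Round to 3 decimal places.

-0.190

Mean z̄ = (44 + 43 + 42 + 46 + 44 + 41 + 46 + 48 + 42)/9 = 44.0000
Numerator Σ_{t=1}^{8}(z_t−z̄)(z_{t+1}−z̄) = -8.0000
Denominator Σ(z_t−z̄)² = 42.0000
r_1 = -8.0000 / 42.0000 = -0.190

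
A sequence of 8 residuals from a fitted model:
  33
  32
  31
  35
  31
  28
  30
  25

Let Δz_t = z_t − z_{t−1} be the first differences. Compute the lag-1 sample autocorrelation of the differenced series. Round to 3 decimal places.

-0.423

First differences Δz: -1, -1, 4, -4, -3, 2, -5
Mean of differences = -1.1429
Numerator Σ(Δz_t−Δz̄)(Δz_{t+1}−Δz̄) = -26.5918
Denominator Σ(Δz_t−Δz̄)² = 62.8571
r_1(Δz) = -26.5918 / 62.8571 = -0.423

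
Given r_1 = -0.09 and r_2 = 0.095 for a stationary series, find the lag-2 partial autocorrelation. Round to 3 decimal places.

0.088

φ_{22} = (r_2 − r_1²) / (1 − r_1²)
r_1² = (-0.09)² = 0.0081
Numerator = 0.095 − 0.0081 = 0.0869; denominator = 1 − 0.0081 = 0.9919
φ_{22} = 0.0869 / 0.9919 = 0.088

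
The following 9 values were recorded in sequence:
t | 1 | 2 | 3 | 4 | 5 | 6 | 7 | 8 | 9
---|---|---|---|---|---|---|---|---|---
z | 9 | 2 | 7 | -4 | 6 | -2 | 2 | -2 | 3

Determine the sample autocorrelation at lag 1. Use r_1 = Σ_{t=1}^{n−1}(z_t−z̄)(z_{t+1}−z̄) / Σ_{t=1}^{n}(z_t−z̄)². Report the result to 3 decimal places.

-0.459

Mean z̄ = (9 + 2 + 7 − 4 + 6 − 2 + 2 − 2 + 3)/9 = 2.3333
Numerator Σ_{t=1}^{8}(z_t−z̄)(z_{t+1}−z̄) = -72.4444
Denominator Σ(z_t−z̄)² = 158.0000
r_1 = -72.4444 / 158.0000 = -0.459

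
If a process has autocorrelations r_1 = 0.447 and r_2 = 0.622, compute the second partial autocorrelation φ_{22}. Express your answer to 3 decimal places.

φ_{22} = (r_2 − r_1²) / (1 − r_1²)
r_1² = (0.447)² = 0.199809
Numerator = 0.622 − 0.1998 = 0.4222; denominator = 1 − 0.1998 = 0.8002
φ_{22} = 0.4222 / 0.8002 = 0.528

0.528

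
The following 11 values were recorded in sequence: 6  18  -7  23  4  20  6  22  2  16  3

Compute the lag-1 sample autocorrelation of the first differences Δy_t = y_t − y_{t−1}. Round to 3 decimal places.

-0.901

First differences Δy: 12, -25, 30, -19, 16, -14, 16, -20, 14, -13
Mean of differences = -0.3000
Numerator Σ(Δy_t−Δȳ)(Δy_{t+1}−Δȳ) = -3154.6900
Denominator Σ(Δy_t−Δȳ)² = 3502.1000
r_1(Δy) = -3154.6900 / 3502.1000 = -0.901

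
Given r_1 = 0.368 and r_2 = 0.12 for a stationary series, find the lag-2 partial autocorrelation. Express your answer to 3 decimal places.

φ_{22} = (r_2 − r_1²) / (1 − r_1²)
r_1² = (0.368)² = 0.135424
Numerator = 0.12 − 0.1354 = -0.0154; denominator = 1 − 0.1354 = 0.8646
φ_{22} = -0.0154 / 0.8646 = -0.018

-0.018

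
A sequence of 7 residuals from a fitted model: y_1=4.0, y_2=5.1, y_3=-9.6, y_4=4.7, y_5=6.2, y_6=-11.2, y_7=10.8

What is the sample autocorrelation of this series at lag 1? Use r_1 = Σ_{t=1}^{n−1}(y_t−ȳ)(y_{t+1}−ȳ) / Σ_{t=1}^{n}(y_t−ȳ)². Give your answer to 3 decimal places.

Mean ȳ = (4.0 + 5.1 − 9.6 + 4.7 + 6.2 − 11.2 + 10.8)/7 = 1.4286
Numerator Σ_{t=1}^{6}(y_t−ȳ)(y_{t+1}−ȳ) = -230.1237
Denominator Σ(y_t−ȳ)² = 422.4943
r_1 = -230.1237 / 422.4943 = -0.545

-0.545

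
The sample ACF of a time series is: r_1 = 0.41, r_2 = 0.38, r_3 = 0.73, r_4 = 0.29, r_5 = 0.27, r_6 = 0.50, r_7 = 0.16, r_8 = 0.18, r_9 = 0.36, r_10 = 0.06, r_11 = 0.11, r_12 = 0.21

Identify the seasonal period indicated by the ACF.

3

The largest autocorrelation is r_3 = 0.73, with a weaker echo at lag 6 (0.50); the remaining lags stay at or below 0.41. The elevated value at lag 1 (0.41), dropping to 0.38 at lag 2, reflects decaying short-term dependence rather than seasonality.
The dominant spike at lag 3 indicates a seasonal period of 3.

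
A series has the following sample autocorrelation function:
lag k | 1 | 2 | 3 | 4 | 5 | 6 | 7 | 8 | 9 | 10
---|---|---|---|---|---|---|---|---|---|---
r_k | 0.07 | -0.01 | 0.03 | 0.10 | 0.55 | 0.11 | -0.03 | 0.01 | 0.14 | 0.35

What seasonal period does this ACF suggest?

The largest autocorrelation is r_5 = 0.55, with a weaker echo at lag 10 (0.35); the remaining lags stay at or below 0.14.
The dominant spike at lag 5 indicates a seasonal period of 5.

5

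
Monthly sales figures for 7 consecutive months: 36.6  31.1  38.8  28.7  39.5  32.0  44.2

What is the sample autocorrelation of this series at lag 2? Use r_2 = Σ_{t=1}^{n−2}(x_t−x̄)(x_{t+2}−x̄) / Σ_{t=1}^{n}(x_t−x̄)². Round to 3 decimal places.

0.580

Mean x̄ = (36.6 + 31.1 + 38.8 + 28.7 + 39.5 + 32.0 + 44.2)/7 = 35.8429
Deviations from mean: 0.7571, -4.7429, 2.9571, -7.1429, 3.6571, -3.8429, 8.3571
Σ(x_t−x̄)(x_{t+2}−x̄) = (2.2390) + (33.8776) + (10.8147) + (27.4490) + (30.5633) = 104.9435
Denominator Σ(x_t−x̄)² = 180.8171
r_2 = 104.9435 / 180.8171 = 0.580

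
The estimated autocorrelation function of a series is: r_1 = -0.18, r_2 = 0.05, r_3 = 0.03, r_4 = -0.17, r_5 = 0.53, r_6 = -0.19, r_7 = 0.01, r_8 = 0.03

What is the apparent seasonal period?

The largest autocorrelation is r_5 = 0.53; the remaining lags stay at or below 0.05.
The dominant spike at lag 5 indicates a seasonal period of 5.

5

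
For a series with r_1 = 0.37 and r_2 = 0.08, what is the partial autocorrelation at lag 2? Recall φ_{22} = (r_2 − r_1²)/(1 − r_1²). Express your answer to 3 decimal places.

φ_{22} = (r_2 − r_1²) / (1 − r_1²)
r_1² = (0.37)² = 0.1369
Numerator = 0.08 − 0.1369 = -0.0569; denominator = 1 − 0.1369 = 0.8631
φ_{22} = -0.0569 / 0.8631 = -0.066

-0.066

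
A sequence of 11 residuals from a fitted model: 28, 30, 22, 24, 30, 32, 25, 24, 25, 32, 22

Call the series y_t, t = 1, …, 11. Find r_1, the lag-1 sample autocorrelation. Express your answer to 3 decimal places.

Mean ȳ = (28 + 30 + 22 + 24 + 30 + 32 + 25 + 24 + 25 + 32 + 22)/11 = 26.7273
Numerator Σ_{t=1}^{10}(y_t−ȳ)(y_{t+1}−ȳ) = -23.8017
Denominator Σ(y_t−ȳ)² = 144.1818
r_1 = -23.8017 / 144.1818 = -0.165

-0.165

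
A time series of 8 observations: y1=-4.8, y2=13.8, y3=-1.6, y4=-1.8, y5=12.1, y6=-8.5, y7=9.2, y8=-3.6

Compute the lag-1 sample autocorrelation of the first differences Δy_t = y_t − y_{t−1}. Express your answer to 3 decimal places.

-0.693

First differences Δy: 18.6, -15.4, -0.2, 13.9, -20.6, 17.7, -12.8
Mean of differences = 0.1714
Numerator Σ(Δy_t−Δȳ)(Δy_{t+1}−Δȳ) = -1162.9008
Denominator Σ(Δy_t−Δȳ)² = 1677.6543
r_1(Δy) = -1162.9008 / 1677.6543 = -0.693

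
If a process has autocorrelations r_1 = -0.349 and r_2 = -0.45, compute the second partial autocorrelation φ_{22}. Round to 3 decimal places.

-0.651

φ_{22} = (r_2 − r_1²) / (1 − r_1²)
r_1² = (-0.349)² = 0.121801
Numerator = -0.45 − 0.1218 = -0.5718; denominator = 1 − 0.1218 = 0.8782
φ_{22} = -0.5718 / 0.8782 = -0.651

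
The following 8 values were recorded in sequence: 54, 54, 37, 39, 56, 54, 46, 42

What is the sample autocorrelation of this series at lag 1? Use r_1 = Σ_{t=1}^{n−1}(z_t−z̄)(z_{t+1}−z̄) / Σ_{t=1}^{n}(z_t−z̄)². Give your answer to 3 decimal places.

0.107

Mean z̄ = (54 + 54 + 37 + 39 + 56 + 54 + 46 + 42)/8 = 47.7500
Deviations from mean: 6.2500, 6.2500, -10.7500, -8.7500, 8.2500, 6.2500, -1.7500, -5.7500
Numerator Σ_{t=1}^{7}(z_t−z̄)(z_{t+1}−z̄) = 44.4375
Denominator Σ(z_t−z̄)² = 413.5000
r_1 = 44.4375 / 413.5000 = 0.107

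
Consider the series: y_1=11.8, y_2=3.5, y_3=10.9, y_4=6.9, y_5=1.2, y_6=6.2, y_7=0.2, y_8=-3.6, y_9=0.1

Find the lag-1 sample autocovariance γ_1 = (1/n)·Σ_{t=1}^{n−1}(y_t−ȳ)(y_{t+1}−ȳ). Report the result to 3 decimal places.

5.431

Mean ȳ = (11.8 + 3.5 + 10.9 + 6.9 + 1.2 + 6.2 + 0.2 − 3.6 + 0.1)/9 = 4.1333
Σ_{t=1}^{8}(y_t−ȳ)(y_{t+1}−ȳ) = 48.8822
γ_1 = 48.8822 / 9 = 5.431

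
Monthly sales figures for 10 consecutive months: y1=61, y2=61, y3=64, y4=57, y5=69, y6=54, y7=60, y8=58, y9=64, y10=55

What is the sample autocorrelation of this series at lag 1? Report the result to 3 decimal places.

-0.628

Mean ȳ = (61 + 61 + 64 + 57 + 69 + 54 + 60 + 58 + 64 + 55)/10 = 60.3000
Numerator Σ_{t=1}^{9}(y_t−ȳ)(y_{t+1}−ȳ) = -118.1900
Denominator Σ(y_t−ȳ)² = 188.1000
r_1 = -118.1900 / 188.1000 = -0.628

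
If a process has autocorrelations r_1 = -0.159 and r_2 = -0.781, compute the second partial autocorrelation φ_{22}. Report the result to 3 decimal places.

φ_{22} = (r_2 − r_1²) / (1 − r_1²)
r_1² = (-0.159)² = 0.025281
Numerator = -0.781 − 0.0253 = -0.8063; denominator = 1 − 0.0253 = 0.9747
φ_{22} = -0.8063 / 0.9747 = -0.827

-0.827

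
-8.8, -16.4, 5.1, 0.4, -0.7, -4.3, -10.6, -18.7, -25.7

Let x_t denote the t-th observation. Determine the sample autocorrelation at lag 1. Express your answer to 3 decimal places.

Mean x̄ = (-8.8 − 16.4 + 5.1 + 0.4 − 0.7 − 4.3 − 10.6 − 18.7 − 25.7)/9 = -8.8556
Numerator Σ_{t=1}^{8}(x_t−x̄)(x_{t+1}−x̄) = 311.1480
Denominator Σ(x_t−x̄)² = 808.3022
r_1 = 311.1480 / 808.3022 = 0.385

0.385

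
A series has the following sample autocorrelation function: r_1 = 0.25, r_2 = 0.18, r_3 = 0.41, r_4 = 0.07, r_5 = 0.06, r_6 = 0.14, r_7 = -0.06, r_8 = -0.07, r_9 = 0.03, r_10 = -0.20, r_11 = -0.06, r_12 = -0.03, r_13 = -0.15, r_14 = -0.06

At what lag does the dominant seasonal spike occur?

The largest autocorrelation is r_3 = 0.41; the remaining lags stay at or below 0.25. The elevated value at lag 1 (0.25), dropping to 0.18 at lag 2, reflects decaying short-term dependence rather than seasonality.
The dominant spike at lag 3 indicates a seasonal period of 3.

3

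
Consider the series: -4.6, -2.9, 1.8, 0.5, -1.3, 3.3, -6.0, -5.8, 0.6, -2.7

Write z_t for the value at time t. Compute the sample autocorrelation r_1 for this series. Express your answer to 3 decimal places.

Mean z̄ = (-4.6 − 2.9 + 1.8 + 0.5 − 1.3 + 3.3 − 6.0 − 5.8 + 0.6 − 2.7)/10 = -1.7100
Numerator Σ_{t=1}^{9}(z_t−z̄)(z_{t+1}−z̄) = -5.7021
Denominator Σ(z_t−z̄)² = 93.6890
r_1 = -5.7021 / 93.6890 = -0.061

-0.061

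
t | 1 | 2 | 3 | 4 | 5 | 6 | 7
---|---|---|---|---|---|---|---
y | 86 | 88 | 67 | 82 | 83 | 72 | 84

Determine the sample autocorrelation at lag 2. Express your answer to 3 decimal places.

-0.285

Mean ȳ = (86 + 88 + 67 + 82 + 83 + 72 + 84)/7 = 80.2857
Deviations from mean: 5.7143, 7.7143, -13.2857, 1.7143, 2.7143, -8.2857, 3.7143
Numerator Σ_{t=1}^{5}(y_t−ȳ)(y_{t+2}−ȳ) = -102.8776
Denominator Σ(y_t−ȳ)² = 361.4286
r_2 = -102.8776 / 361.4286 = -0.285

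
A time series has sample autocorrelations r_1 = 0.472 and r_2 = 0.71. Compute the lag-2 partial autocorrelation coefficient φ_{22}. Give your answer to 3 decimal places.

0.627

φ_{22} = (r_2 − r_1²) / (1 − r_1²)
r_1² = (0.472)² = 0.222784
Numerator = 0.71 − 0.2228 = 0.4872; denominator = 1 − 0.2228 = 0.7772
φ_{22} = 0.4872 / 0.7772 = 0.627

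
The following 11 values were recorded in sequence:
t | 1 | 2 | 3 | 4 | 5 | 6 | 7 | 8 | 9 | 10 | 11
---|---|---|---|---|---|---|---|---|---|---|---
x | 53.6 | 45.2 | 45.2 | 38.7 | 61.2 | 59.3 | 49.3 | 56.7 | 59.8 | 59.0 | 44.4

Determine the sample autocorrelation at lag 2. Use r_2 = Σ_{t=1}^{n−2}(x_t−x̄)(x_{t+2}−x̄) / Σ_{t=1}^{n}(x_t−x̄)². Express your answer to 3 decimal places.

Mean x̄ = (53.6 + 45.2 + 45.2 + 38.7 + 61.2 + 59.3 + 49.3 + 56.7 + 59.8 + 59.0 + 44.4)/11 = 52.0364
Numerator Σ_{t=1}^{9}(x_t−x̄)(x_{t+2}−x̄) = -118.2881
Denominator Σ(x_t−x̄)² = 606.8255
r_2 = -118.2881 / 606.8255 = -0.195

-0.195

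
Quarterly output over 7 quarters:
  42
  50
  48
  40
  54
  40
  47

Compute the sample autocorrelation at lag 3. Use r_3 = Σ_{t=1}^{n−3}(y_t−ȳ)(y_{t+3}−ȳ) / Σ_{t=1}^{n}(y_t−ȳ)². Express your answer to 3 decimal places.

0.215

Mean ȳ = (42 + 50 + 48 + 40 + 54 + 40 + 47)/7 = 45.8571
Numerator Σ_{t=1}^{4}(y_t−ȳ)(y_{t+3}−ȳ) = 37.0816
Denominator Σ(y_t−ȳ)² = 172.8571
r_3 = 37.0816 / 172.8571 = 0.215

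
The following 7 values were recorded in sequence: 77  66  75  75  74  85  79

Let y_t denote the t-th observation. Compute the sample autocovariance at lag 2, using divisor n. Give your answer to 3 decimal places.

Mean ȳ = (77 + 66 + 75 + 75 + 74 + 85 + 79)/7 = 75.8571
Deviations: 1.1429, -9.8571, -0.8571, -0.8571, -1.8571, 9.1429, 3.1429
Σ_{t=1}^{5}(y_t−ȳ)(y_{t+2}−ȳ) = -4.6122
γ_2 = -4.6122 / 7 = -0.659

-0.659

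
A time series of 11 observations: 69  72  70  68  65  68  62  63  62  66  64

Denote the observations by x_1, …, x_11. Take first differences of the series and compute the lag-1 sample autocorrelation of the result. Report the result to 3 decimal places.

-0.500

First differences Δx: 3, -2, -2, -3, 3, -6, 1, -1, 4, -2
Mean of differences = -0.5000
Numerator Σ(Δx_t−Δx̄)(Δx_{t+1}−Δx̄) = -45.2500
Denominator Σ(Δx_t−Δx̄)² = 90.5000
r_1(Δx) = -45.2500 / 90.5000 = -0.500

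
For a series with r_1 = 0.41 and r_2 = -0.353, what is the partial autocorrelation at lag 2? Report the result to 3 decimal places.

φ_{22} = (r_2 − r_1²) / (1 − r_1²)
r_1² = (0.41)² = 0.1681
Numerator = -0.353 − 0.1681 = -0.5211; denominator = 1 − 0.1681 = 0.8319
φ_{22} = -0.5211 / 0.8319 = -0.626

-0.626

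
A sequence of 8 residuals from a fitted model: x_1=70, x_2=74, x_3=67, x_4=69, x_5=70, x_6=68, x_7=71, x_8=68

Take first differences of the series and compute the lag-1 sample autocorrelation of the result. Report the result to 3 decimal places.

-0.634

First differences Δx: 4, -7, 2, 1, -2, 3, -3
Mean of differences = -0.2857
Numerator Σ(Δx_t−Δx̄)(Δx_{t+1}−Δx̄) = -57.9388
Denominator Σ(Δx_t−Δx̄)² = 91.4286
r_1(Δx) = -57.9388 / 91.4286 = -0.634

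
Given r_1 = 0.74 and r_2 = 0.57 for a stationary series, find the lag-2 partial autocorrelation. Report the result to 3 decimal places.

0.050

φ_{22} = (r_2 − r_1²) / (1 − r_1²)
r_1² = (0.74)² = 0.5476
Numerator = 0.57 − 0.5476 = 0.0224; denominator = 1 − 0.5476 = 0.4524
φ_{22} = 0.0224 / 0.4524 = 0.050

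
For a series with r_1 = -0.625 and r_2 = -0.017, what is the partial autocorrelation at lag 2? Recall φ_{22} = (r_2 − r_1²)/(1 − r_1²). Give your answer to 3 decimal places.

-0.669

φ_{22} = (r_2 − r_1²) / (1 − r_1²)
r_1² = (-0.625)² = 0.390625
Numerator = -0.017 − 0.3906 = -0.4076; denominator = 1 − 0.3906 = 0.6094
φ_{22} = -0.4076 / 0.6094 = -0.669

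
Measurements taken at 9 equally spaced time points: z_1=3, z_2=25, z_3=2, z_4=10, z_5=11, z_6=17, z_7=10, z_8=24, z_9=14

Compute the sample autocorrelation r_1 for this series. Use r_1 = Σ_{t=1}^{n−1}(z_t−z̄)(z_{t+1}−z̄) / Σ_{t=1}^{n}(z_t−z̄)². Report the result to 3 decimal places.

Mean z̄ = (3 + 25 + 2 + 10 + 11 + 17 + 10 + 24 + 14)/9 = 12.8889
Numerator Σ_{t=1}^{8}(z_t−z̄)(z_{t+1}−z̄) = -254.1235
Denominator Σ(z_t−z̄)² = 524.8889
r_1 = -254.1235 / 524.8889 = -0.484

-0.484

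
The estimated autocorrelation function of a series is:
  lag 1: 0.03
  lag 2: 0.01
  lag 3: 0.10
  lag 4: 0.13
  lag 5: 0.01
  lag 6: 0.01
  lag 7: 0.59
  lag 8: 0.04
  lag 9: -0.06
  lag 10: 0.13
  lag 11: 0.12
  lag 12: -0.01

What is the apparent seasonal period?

The largest autocorrelation is r_7 = 0.59; the remaining lags stay at or below 0.13.
The dominant spike at lag 7 indicates a seasonal period of 7.

7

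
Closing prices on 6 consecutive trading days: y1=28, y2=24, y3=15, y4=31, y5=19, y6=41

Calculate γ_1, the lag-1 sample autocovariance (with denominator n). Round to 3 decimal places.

-28.685

Mean ȳ = (28 + 24 + 15 + 31 + 19 + 41)/6 = 26.3333
Deviations: 1.6667, -2.3333, -11.3333, 4.6667, -7.3333, 14.6667
Σ_{t=1}^{5}(y_t−ȳ)(y_{t+1}−ȳ) = -172.1111
γ_1 = -172.1111 / 6 = -28.685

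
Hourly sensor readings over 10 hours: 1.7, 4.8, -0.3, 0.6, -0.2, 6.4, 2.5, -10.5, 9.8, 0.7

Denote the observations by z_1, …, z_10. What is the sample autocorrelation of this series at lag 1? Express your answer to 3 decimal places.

Mean z̄ = (1.7 + 4.8 − 0.3 + 0.6 − 0.2 + 6.4 + 2.5 − 10.5 + 9.8 + 0.7)/10 = 1.5500
Numerator Σ_{t=1}^{9}(z_t−z̄)(z_{t+1}−z̄) = -123.8575
Denominator Σ(z_t−z̄)² = 256.3850
r_1 = -123.8575 / 256.3850 = -0.483

-0.483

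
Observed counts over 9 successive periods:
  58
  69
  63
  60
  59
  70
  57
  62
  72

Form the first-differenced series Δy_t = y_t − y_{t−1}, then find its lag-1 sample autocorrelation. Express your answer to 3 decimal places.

First differences Δy: 11, -6, -3, -1, 11, -13, 5, 10
Mean of differences = 1.7500
Numerator Σ(Δy_t−Δȳ)(Δy_{t+1}−Δȳ) = -204.8125
Denominator Σ(Δy_t−Δȳ)² = 557.5000
r_1(Δy) = -204.8125 / 557.5000 = -0.367

-0.367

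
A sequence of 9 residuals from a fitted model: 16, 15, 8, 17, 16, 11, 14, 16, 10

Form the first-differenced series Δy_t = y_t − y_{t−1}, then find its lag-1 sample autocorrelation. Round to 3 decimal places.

First differences Δy: -1, -7, 9, -1, -5, 3, 2, -6
Mean of differences = -0.7500
Numerator Σ(Δy_t−Δȳ)(Δy_{t+1}−Δȳ) = -80.8125
Denominator Σ(Δy_t−Δȳ)² = 201.5000
r_1(Δy) = -80.8125 / 201.5000 = -0.401

-0.401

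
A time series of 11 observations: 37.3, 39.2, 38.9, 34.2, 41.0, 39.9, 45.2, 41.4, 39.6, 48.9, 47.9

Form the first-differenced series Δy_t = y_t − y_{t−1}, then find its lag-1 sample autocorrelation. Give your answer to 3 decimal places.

-0.487

First differences Δy: 1.9, -0.3, -4.7, 6.8, -1.1, 5.3, -3.8, -1.8, 9.3, -1.0
Mean of differences = 1.0600
Numerator Σ(Δy_t−Δȳ)(Δy_{t+1}−Δȳ) = -95.1756
Denominator Σ(Δy_t−Δȳ)² = 195.2640
r_1(Δy) = -95.1756 / 195.2640 = -0.487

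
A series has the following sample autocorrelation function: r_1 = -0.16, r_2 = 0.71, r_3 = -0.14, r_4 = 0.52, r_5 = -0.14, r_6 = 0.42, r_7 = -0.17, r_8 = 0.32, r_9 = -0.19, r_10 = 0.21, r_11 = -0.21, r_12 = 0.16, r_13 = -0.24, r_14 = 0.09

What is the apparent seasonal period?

2

The largest autocorrelation is r_2 = 0.71, with weaker echoes at lags 4 (0.52), 6 (0.42), 8 (0.32), 10 (0.21) and 12 (0.16); the remaining lags stay at or below 0.09.
The dominant spike at lag 2 indicates a seasonal period of 2.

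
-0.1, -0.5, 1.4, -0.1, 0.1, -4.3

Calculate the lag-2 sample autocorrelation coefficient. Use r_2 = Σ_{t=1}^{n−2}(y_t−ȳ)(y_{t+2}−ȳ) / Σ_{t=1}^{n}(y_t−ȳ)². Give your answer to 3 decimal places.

0.030

Mean ȳ = (-0.1 − 0.5 + 1.4 − 0.1 + 0.1 − 4.3)/6 = -0.5833
Deviations from mean: 0.4833, 0.0833, 1.9833, 0.4833, 0.6833, -3.7167
Numerator Σ_{t=1}^{4}(y_t−ȳ)(y_{t+2}−ȳ) = 0.5578
Denominator Σ(y_t−ȳ)² = 18.6883
r_2 = 0.5578 / 18.6883 = 0.030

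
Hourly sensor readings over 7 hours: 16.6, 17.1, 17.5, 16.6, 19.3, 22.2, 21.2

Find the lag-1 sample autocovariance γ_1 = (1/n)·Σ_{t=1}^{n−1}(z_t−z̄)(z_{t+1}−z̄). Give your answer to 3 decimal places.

2.477

Mean z̄ = (16.6 + 17.1 + 17.5 + 16.6 + 19.3 + 22.2 + 21.2)/7 = 18.6429
Deviations: -2.0429, -1.5429, -1.1429, -2.0429, 0.6571, 3.5571, 2.5571
Σ_{t=1}^{6}(z_t−z̄)(z_{t+1}−z̄) = 17.3410
γ_1 = 17.3410 / 7 = 2.477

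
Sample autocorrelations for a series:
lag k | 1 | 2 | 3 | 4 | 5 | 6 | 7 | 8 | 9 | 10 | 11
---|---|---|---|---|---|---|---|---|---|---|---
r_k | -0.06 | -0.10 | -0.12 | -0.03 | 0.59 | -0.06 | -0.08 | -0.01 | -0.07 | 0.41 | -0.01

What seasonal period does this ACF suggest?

The largest autocorrelation is r_5 = 0.59, with a weaker echo at lag 10 (0.41); the remaining lags stay at or below -0.01.
The dominant spike at lag 5 indicates a seasonal period of 5.

5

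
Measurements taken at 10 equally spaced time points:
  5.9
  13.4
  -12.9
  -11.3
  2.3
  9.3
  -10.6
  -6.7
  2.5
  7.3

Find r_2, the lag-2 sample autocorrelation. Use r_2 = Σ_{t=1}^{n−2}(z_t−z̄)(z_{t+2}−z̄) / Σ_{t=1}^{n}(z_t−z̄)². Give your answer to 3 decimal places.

Mean z̄ = (5.9 + 13.4 − 12.9 − 11.3 + 2.3 + 9.3 − 10.6 − 6.7 + 2.5 + 7.3)/10 = -0.0800
Numerator Σ_{t=1}^{8}(z_t−z̄)(z_{t+2}−z̄) = -526.7948
Denominator Σ(z_t−z̄)² = 816.9760
r_2 = -526.7948 / 816.9760 = -0.645

-0.645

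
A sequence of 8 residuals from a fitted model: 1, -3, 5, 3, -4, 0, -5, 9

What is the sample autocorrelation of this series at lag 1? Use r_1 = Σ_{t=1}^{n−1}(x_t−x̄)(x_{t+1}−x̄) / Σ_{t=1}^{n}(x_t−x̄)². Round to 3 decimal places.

Mean x̄ = (1 − 3 + 5 + 3 − 4 + 0 − 5 + 9)/8 = 0.7500
Numerator Σ_{t=1}^{7}(x_t−x̄)(x_{t+1}−x̄) = -57.5625
Denominator Σ(x_t−x̄)² = 161.5000
r_1 = -57.5625 / 161.5000 = -0.356

-0.356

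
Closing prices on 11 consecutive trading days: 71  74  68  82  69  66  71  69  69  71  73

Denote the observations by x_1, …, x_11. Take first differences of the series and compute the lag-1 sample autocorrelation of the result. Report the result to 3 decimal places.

First differences Δx: 3, -6, 14, -13, -3, 5, -2, 0, 2, 2
Mean of differences = 0.2000
Numerator Σ(Δx_t−Δx̄)(Δx_{t+1}−Δx̄) = -265.4400
Denominator Σ(Δx_t−Δx̄)² = 455.6000
r_1(Δx) = -265.4400 / 455.6000 = -0.583

-0.583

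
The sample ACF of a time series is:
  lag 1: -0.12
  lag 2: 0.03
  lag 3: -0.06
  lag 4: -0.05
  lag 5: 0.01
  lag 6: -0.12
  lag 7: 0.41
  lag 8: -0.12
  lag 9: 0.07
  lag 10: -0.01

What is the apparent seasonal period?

The largest autocorrelation is r_7 = 0.41; the remaining lags stay at or below 0.07.
The dominant spike at lag 7 indicates a seasonal period of 7.

7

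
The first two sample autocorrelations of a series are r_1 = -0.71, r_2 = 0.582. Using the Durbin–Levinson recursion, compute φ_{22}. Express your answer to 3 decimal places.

0.157

φ_{22} = (r_2 − r_1²) / (1 − r_1²)
r_1² = (-0.71)² = 0.5041
Numerator = 0.582 − 0.5041 = 0.0779; denominator = 1 − 0.5041 = 0.4959
φ_{22} = 0.0779 / 0.4959 = 0.157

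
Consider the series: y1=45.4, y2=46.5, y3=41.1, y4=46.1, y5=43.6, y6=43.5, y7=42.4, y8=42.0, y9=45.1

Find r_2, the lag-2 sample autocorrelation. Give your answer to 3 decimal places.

Mean ȳ = (45.4 + 46.5 + 41.1 + 46.1 + 43.6 + 43.5 + 42.4 + 42.0 + 45.1)/9 = 43.9667
Numerator Σ_{t=1}^{7}(y_t−ȳ)(y_{t+2}−ȳ) = 1.0678
Denominator Σ(y_t−ȳ)² = 29.2000
r_2 = 1.0678 / 29.2000 = 0.037

0.037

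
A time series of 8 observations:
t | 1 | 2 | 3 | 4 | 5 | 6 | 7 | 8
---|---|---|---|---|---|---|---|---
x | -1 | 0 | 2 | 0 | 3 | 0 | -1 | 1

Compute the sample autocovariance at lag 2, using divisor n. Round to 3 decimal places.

-0.250

Mean x̄ = (-1 + 0 + 2 + 0 + 3 + 0 − 1 + 1)/8 = 0.5000
Σ_{t=1}^{6}(x_t−x̄)(x_{t+2}−x̄) = -2.0000
γ_2 = -2.0000 / 8 = -0.250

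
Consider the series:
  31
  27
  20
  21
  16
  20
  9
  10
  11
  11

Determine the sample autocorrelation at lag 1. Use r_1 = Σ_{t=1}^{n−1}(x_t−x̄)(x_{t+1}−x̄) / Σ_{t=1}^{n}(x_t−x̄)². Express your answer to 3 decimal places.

Mean x̄ = (31 + 27 + 20 + 21 + 16 + 20 + 9 + 10 + 11 + 11)/10 = 17.6000
Numerator Σ_{t=1}^{9}(x_t−x̄)(x_{t+1}−x̄) = 285.8400
Denominator Σ(x_t−x̄)² = 512.4000
r_1 = 285.8400 / 512.4000 = 0.558

0.558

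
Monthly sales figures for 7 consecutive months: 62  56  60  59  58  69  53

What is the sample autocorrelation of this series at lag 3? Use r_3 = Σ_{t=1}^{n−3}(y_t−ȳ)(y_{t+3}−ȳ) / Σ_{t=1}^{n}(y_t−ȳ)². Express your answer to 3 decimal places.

Mean ȳ = (62 + 56 + 60 + 59 + 58 + 69 + 53)/7 = 59.5714
Deviations from mean: 2.4286, -3.5714, 0.4286, -0.5714, -1.5714, 9.4286, -6.5714
Σ(y_t−ȳ)(y_{t+3}−ȳ) = (-1.3878) + (5.6122) + (4.0408) + (3.7551) = 12.0204
Denominator Σ(y_t−ȳ)² = 153.7143
r_3 = 12.0204 / 153.7143 = 0.078

0.078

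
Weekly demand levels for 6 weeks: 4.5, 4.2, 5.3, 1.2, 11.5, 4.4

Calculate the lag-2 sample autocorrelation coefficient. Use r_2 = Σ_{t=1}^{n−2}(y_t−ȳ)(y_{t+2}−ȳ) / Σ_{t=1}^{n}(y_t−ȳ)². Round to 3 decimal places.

0.133

Mean ȳ = (4.5 + 4.2 + 5.3 + 1.2 + 11.5 + 4.4)/6 = 5.1833
Σ(y_t−ȳ)(y_{t+2}−ȳ) = (-0.0797) + (3.9169) + (0.7369) + (3.1203) = 7.6944
Denominator Σ(y_t−ȳ)² = 57.8283
r_2 = 7.6944 / 57.8283 = 0.133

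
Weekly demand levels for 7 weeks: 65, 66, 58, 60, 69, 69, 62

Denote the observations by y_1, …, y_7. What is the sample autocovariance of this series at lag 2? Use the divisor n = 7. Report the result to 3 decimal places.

Mean ȳ = (65 + 66 + 58 + 60 + 69 + 69 + 62)/7 = 64.1429
Deviations: 0.8571, 1.8571, -6.1429, -4.1429, 4.8571, 4.8571, -2.1429
Σ_{t=1}^{5}(y_t−ȳ)(y_{t+2}−ȳ) = -73.3265
γ_2 = -73.3265 / 7 = -10.475

-10.475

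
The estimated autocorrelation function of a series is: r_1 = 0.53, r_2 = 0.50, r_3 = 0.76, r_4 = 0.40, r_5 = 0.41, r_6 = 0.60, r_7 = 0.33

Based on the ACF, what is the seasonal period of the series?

3

The largest autocorrelation is r_3 = 0.76, with a weaker echo at lag 6 (0.60); the remaining lags stay at or below 0.53. The elevated value at lag 1 (0.53), dropping to 0.50 at lag 2, reflects decaying short-term dependence rather than seasonality.
The dominant spike at lag 3 indicates a seasonal period of 3.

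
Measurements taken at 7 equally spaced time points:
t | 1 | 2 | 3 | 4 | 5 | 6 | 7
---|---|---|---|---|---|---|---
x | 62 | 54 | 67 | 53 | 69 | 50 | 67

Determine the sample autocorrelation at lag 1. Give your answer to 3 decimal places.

Mean x̄ = (62 + 54 + 67 + 53 + 69 + 50 + 67)/7 = 60.2857
Σ(x_t−x̄)(x_{t+1}−x̄) = (-10.7755) + (-42.2041) + (-48.9184) + (-63.4898) + (-89.6327) + (-69.0612) = -324.0816
Denominator Σ(x_t−x̄)² = 367.4286
r_1 = -324.0816 / 367.4286 = -0.882

-0.882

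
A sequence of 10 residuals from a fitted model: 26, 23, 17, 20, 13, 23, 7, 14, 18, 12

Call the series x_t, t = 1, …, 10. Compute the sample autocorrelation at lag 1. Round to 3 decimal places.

Mean x̄ = (26 + 23 + 17 + 20 + 13 + 23 + 7 + 14 + 18 + 12)/10 = 17.3000
Numerator Σ_{t=1}^{9}(x_t−x̄)(x_{t+1}−x̄) = -19.7900
Denominator Σ(x_t−x̄)² = 312.1000
r_1 = -19.7900 / 312.1000 = -0.063

-0.063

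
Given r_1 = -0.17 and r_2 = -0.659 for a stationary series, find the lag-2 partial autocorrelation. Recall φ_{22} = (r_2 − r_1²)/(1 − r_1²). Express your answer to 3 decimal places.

-0.708

φ_{22} = (r_2 − r_1²) / (1 − r_1²)
r_1² = (-0.17)² = 0.0289
Numerator = -0.659 − 0.0289 = -0.6879; denominator = 1 − 0.0289 = 0.9711
φ_{22} = -0.6879 / 0.9711 = -0.708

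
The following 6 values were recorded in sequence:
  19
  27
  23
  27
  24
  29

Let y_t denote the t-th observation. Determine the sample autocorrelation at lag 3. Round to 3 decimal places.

Mean ȳ = (19 + 27 + 23 + 27 + 24 + 29)/6 = 24.8333
Σ(y_t−ȳ)(y_{t+3}−ȳ) = (-12.6389) + (-1.8056) + (-7.6389) = -22.0833
Denominator Σ(y_t−ȳ)² = 64.8333
r_3 = -22.0833 / 64.8333 = -0.341

-0.341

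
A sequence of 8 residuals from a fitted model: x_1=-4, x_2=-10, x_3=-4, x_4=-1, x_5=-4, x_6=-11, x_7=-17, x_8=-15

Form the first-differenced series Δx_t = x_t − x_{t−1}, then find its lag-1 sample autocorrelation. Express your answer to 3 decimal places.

0.065

First differences Δx: -6, 6, 3, -3, -7, -6, 2
Mean of differences = -1.5714
Numerator Σ(Δx_t−Δx̄)(Δx_{t+1}−Δx̄) = 10.5306
Denominator Σ(Δx_t−Δx̄)² = 161.7143
r_1(Δx) = 10.5306 / 161.7143 = 0.065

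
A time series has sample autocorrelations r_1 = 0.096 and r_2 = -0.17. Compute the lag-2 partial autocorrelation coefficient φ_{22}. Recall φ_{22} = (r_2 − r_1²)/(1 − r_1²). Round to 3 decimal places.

-0.181

φ_{22} = (r_2 − r_1²) / (1 − r_1²)
r_1² = (0.096)² = 0.009216
Numerator = -0.17 − 0.0092 = -0.1792; denominator = 1 − 0.0092 = 0.9908
φ_{22} = -0.1792 / 0.9908 = -0.181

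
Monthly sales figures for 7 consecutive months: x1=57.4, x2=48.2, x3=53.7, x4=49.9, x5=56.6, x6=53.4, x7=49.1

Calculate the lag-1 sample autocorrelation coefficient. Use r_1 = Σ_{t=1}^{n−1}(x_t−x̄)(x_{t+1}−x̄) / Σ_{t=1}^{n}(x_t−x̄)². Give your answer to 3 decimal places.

-0.493

Mean x̄ = (57.4 + 48.2 + 53.7 + 49.9 + 56.6 + 53.4 + 49.1)/7 = 52.6143
Deviations from mean: 4.7857, -4.4143, 1.0857, -2.7143, 3.9857, 0.7857, -3.5143
Numerator Σ_{t=1}^{6}(x_t−x̄)(x_{t+1}−x̄) = -39.3131
Denominator Σ(x_t−x̄)² = 79.7886
r_1 = -39.3131 / 79.7886 = -0.493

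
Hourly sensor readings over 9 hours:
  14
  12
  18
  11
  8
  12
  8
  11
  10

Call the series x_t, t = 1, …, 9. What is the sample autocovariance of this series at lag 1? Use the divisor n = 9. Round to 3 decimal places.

Mean x̄ = (14 + 12 + 18 + 11 + 8 + 12 + 8 + 11 + 10)/9 = 11.5556
Σ_{t=1}^{8}(x_t−x̄)(x_{t+1}−x̄) = 2.0247
γ_1 = 2.0247 / 9 = 0.225

0.225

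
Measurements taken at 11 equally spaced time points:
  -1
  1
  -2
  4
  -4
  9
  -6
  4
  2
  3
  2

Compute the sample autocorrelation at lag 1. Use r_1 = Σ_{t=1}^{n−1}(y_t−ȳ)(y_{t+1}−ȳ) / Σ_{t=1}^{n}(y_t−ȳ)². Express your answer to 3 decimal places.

Mean ȳ = (-1 + 1 − 2 + 4 − 4 + 9 − 6 + 4 + 2 + 3 + 2)/11 = 1.0909
Numerator Σ_{t=1}^{10}(y_t−ȳ)(y_{t+1}−ȳ) = -134.1901
Denominator Σ(y_t−ȳ)² = 174.9091
r_1 = -134.1901 / 174.9091 = -0.767

-0.767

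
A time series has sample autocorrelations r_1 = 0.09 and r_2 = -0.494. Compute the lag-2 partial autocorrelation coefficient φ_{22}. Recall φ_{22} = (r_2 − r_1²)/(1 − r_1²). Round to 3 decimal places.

φ_{22} = (r_2 − r_1²) / (1 − r_1²)
r_1² = (0.09)² = 0.0081
Numerator = -0.494 − 0.0081 = -0.5021; denominator = 1 − 0.0081 = 0.9919
φ_{22} = -0.5021 / 0.9919 = -0.506

-0.506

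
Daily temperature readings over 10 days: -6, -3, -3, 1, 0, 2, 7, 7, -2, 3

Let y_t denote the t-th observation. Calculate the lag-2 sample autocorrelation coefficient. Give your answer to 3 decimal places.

0.174

Mean ȳ = (-6 − 3 − 3 + 1 + 0 + 2 + 7 + 7 − 2 + 3)/10 = 0.6000
Numerator Σ_{t=1}^{8}(y_t−ȳ)(y_{t+2}−ȳ) = 28.8800
Denominator Σ(y_t−ȳ)² = 166.4000
r_2 = 28.8800 / 166.4000 = 0.174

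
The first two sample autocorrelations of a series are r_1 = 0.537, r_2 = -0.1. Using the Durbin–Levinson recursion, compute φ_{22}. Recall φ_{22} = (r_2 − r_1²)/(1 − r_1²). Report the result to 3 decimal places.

φ_{22} = (r_2 − r_1²) / (1 − r_1²)
r_1² = (0.537)² = 0.288369
Numerator = -0.1 − 0.2884 = -0.3884; denominator = 1 − 0.2884 = 0.7116
φ_{22} = -0.3884 / 0.7116 = -0.546

-0.546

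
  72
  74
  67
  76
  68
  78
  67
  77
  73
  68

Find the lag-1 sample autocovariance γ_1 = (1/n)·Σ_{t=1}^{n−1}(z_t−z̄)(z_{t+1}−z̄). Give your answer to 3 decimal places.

-12.400

Mean z̄ = (72 + 74 + 67 + 76 + 68 + 78 + 67 + 77 + 73 + 68)/10 = 72.0000
Σ_{t=1}^{9}(z_t−z̄)(z_{t+1}−z̄) = -124.0000
γ_1 = -124.0000 / 10 = -12.400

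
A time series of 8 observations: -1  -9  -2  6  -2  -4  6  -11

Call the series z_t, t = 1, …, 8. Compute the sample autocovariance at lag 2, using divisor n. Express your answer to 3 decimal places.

-6.660

Mean z̄ = (-1 − 9 − 2 + 6 − 2 − 4 + 6 − 11)/8 = -2.1250
Deviations: 1.1250, -6.8750, 0.1250, 8.1250, 0.1250, -1.8750, 8.1250, -8.8750
Σ_{t=1}^{6}(z_t−z̄)(z_{t+2}−z̄) = -53.2813
γ_2 = -53.2813 / 8 = -6.660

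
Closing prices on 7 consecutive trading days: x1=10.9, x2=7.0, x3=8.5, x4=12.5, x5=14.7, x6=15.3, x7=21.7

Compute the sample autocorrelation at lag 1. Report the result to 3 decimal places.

Mean x̄ = (10.9 + 7.0 + 8.5 + 12.5 + 14.7 + 15.3 + 21.7)/7 = 12.9429
Deviations from mean: -2.0429, -5.9429, -4.4429, -0.4429, 1.7571, 2.3571, 8.7571
Numerator Σ_{t=1}^{6}(x_t−x̄)(x_{t+1}−x̄) = 64.5167
Denominator Σ(x_t−x̄)² = 144.7571
r_1 = 64.5167 / 144.7571 = 0.446

0.446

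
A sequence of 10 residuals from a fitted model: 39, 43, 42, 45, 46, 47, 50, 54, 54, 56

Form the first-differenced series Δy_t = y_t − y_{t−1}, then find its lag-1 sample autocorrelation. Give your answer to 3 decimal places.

First differences Δy: 4, -1, 3, 1, 1, 3, 4, 0, 2
Mean of differences = 1.8889
Numerator Σ(Δy_t−Δȳ)(Δy_{t+1}−Δȳ) = -12.3457
Denominator Σ(Δy_t−Δȳ)² = 24.8889
r_1(Δy) = -12.3457 / 24.8889 = -0.496

-0.496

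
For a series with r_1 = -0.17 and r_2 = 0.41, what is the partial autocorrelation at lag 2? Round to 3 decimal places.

0.392

φ_{22} = (r_2 − r_1²) / (1 − r_1²)
r_1² = (-0.17)² = 0.0289
Numerator = 0.41 − 0.0289 = 0.3811; denominator = 1 − 0.0289 = 0.9711
φ_{22} = 0.3811 / 0.9711 = 0.392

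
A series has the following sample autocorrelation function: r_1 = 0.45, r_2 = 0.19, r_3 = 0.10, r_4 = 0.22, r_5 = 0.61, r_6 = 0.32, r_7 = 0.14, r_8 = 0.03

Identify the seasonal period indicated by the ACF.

5

The largest autocorrelation is r_5 = 0.61; the remaining lags stay at or below 0.45. The elevated value at lag 1 (0.45), dropping to 0.19 at lag 2, reflects decaying short-term dependence rather than seasonality.
The dominant spike at lag 5 indicates a seasonal period of 5.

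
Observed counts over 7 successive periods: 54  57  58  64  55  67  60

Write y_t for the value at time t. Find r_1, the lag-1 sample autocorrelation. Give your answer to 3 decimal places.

Mean ȳ = (54 + 57 + 58 + 64 + 55 + 67 + 60)/7 = 59.2857
Deviations from mean: -5.2857, -2.2857, -1.2857, 4.7143, -4.2857, 7.7143, 0.7143
Σ(y_t−ȳ)(y_{t+1}−ȳ) = (12.0816) + (2.9388) + (-6.0612) + (-20.2041) + (-33.0612) + (5.5102) = -38.7959
Denominator Σ(y_t−ȳ)² = 135.4286
r_1 = -38.7959 / 135.4286 = -0.286

-0.286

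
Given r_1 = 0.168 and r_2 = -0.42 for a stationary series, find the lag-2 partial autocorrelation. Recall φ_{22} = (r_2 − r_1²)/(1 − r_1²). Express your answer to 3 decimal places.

-0.461

φ_{22} = (r_2 − r_1²) / (1 − r_1²)
r_1² = (0.168)² = 0.028224
Numerator = -0.42 − 0.0282 = -0.4482; denominator = 1 − 0.0282 = 0.9718
φ_{22} = -0.4482 / 0.9718 = -0.461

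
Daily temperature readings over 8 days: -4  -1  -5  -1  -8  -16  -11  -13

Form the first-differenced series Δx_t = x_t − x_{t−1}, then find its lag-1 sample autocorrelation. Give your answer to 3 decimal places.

-0.376

First differences Δx: 3, -4, 4, -7, -8, 5, -2
Mean of differences = -1.2857
Numerator Σ(Δx_t−Δx̄)(Δx_{t+1}−Δx̄) = -64.5102
Denominator Σ(Δx_t−Δx̄)² = 171.4286
r_1(Δx) = -64.5102 / 171.4286 = -0.376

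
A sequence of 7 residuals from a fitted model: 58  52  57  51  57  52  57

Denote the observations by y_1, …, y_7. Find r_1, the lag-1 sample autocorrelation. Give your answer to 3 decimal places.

-0.800

Mean ȳ = (58 + 52 + 57 + 51 + 57 + 52 + 57)/7 = 54.8571
Deviations from mean: 3.1429, -2.8571, 2.1429, -3.8571, 2.1429, -2.8571, 2.1429
Σ(y_t−ȳ)(y_{t+1}−ȳ) = (-8.9796) + (-6.1224) + (-8.2653) + (-8.2653) + (-6.1224) + (-6.1224) = -43.8776
Denominator Σ(y_t−ȳ)² = 54.8571
r_1 = -43.8776 / 54.8571 = -0.800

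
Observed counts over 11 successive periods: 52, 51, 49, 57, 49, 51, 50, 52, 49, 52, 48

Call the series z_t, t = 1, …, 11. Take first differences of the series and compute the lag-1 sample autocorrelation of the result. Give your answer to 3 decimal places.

First differences Δz: -1, -2, 8, -8, 2, -1, 2, -3, 3, -4
Mean of differences = -0.4000
Numerator Σ(Δz_t−Δz̄)(Δz_{t+1}−Δz̄) = -124.7600
Denominator Σ(Δz_t−Δz̄)² = 174.4000
r_1(Δz) = -124.7600 / 174.4000 = -0.715

-0.715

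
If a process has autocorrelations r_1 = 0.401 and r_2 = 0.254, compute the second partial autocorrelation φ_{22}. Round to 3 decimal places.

0.111

φ_{22} = (r_2 − r_1²) / (1 − r_1²)
r_1² = (0.401)² = 0.160801
Numerator = 0.254 − 0.1608 = 0.0932; denominator = 1 − 0.1608 = 0.8392
φ_{22} = 0.0932 / 0.8392 = 0.111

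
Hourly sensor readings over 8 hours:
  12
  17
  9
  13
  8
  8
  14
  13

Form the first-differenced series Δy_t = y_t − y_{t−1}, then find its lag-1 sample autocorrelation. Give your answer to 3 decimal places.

First differences Δy: 5, -8, 4, -5, 0, 6, -1
Mean of differences = 0.1429
Numerator Σ(Δy_t−Δȳ)(Δy_{t+1}−Δȳ) = -97.5918
Denominator Σ(Δy_t−Δȳ)² = 166.8571
r_1(Δy) = -97.5918 / 166.8571 = -0.585

-0.585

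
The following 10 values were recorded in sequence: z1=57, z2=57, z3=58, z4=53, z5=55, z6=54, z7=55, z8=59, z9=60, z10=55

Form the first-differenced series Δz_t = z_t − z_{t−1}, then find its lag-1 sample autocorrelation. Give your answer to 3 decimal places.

First differences Δz: 0, 1, -5, 2, -1, 1, 4, 1, -5
Mean of differences = -0.2222
Numerator Σ(Δz_t−Δz̄)(Δz_{t+1}−Δz̄) = -14.3827
Denominator Σ(Δz_t−Δz̄)² = 73.5556
r_1(Δz) = -14.3827 / 73.5556 = -0.196

-0.196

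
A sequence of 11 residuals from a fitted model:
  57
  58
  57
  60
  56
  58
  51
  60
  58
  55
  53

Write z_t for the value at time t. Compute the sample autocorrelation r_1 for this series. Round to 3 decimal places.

Mean z̄ = (57 + 58 + 57 + 60 + 56 + 58 + 51 + 60 + 58 + 55 + 53)/11 = 56.6364
Numerator Σ_{t=1}^{10}(z_t−z̄)(z_{t+1}−z̄) = -19.1322
Denominator Σ(z_t−z̄)² = 76.5455
r_1 = -19.1322 / 76.5455 = -0.250

-0.250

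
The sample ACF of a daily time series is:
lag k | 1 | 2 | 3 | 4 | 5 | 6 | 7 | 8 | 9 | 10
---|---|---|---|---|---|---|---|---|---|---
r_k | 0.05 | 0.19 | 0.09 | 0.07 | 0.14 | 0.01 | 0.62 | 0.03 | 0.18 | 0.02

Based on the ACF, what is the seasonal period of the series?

The largest autocorrelation is r_7 = 0.62; the remaining lags stay at or below 0.19.
The dominant spike at lag 7 indicates a seasonal period of 7.

7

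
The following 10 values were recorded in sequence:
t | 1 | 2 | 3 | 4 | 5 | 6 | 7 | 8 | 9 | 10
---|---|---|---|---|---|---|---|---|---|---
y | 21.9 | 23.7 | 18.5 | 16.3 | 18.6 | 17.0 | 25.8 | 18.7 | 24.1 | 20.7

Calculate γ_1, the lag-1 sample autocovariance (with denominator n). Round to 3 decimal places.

-1.270

Mean ȳ = (21.9 + 23.7 + 18.5 + 16.3 + 18.6 + 17.0 + 25.8 + 18.7 + 24.1 + 20.7)/10 = 20.5300
Σ_{t=1}^{9}(y_t−ȳ)(y_{t+1}−ȳ) = -12.7019
γ_1 = -12.7019 / 10 = -1.270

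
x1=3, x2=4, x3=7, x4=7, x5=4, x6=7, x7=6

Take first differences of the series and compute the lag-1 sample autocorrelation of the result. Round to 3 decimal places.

First differences Δx: 1, 3, 0, -3, 3, -1
Mean of differences = 0.5000
Numerator Σ(Δx_t−Δx̄)(Δx_{t+1}−Δx̄) = -10.7500
Denominator Σ(Δx_t−Δx̄)² = 27.5000
r_1(Δx) = -10.7500 / 27.5000 = -0.391

-0.391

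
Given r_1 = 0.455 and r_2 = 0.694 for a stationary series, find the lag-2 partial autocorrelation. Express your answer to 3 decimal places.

φ_{22} = (r_2 − r_1²) / (1 − r_1²)
r_1² = (0.455)² = 0.207025
Numerator = 0.694 − 0.2070 = 0.4870; denominator = 1 − 0.2070 = 0.7930
φ_{22} = 0.4870 / 0.7930 = 0.614

0.614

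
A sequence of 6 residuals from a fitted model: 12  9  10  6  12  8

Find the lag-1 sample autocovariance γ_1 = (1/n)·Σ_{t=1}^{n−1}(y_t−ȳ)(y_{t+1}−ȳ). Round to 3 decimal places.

Mean ȳ = (12 + 9 + 10 + 6 + 12 + 8)/6 = 9.5000
Deviations: 2.5000, -0.5000, 0.5000, -3.5000, 2.5000, -1.5000
Σ_{t=1}^{5}(y_t−ȳ)(y_{t+1}−ȳ) = -15.7500
γ_1 = -15.7500 / 6 = -2.625

-2.625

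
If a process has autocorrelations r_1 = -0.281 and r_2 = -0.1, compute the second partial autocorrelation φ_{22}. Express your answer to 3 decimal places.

φ_{22} = (r_2 − r_1²) / (1 − r_1²)
r_1² = (-0.281)² = 0.078961
Numerator = -0.1 − 0.0790 = -0.1790; denominator = 1 − 0.0790 = 0.9210
φ_{22} = -0.1790 / 0.9210 = -0.194

-0.194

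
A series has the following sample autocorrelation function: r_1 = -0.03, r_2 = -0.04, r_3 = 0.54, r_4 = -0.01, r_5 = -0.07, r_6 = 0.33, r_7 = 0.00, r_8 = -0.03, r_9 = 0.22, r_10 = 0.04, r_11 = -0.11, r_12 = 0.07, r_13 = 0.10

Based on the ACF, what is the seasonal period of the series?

The largest autocorrelation is r_3 = 0.54, with weaker echoes at lags 6 (0.33) and 9 (0.22); the remaining lags stay at or below 0.10.
The dominant spike at lag 3 indicates a seasonal period of 3.

3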